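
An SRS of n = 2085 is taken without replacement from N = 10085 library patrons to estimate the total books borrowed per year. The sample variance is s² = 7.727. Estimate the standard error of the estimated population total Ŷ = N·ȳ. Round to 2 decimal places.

546.81

Var(Ŷ) = N²·Var(ȳ) = N²·(1 − n/N)·s²/n.
f = 2085/10085 = 0.20674269; Var(ȳ) = 0.79325731·7.727/2085 = 0.0029398078.
Var(Ŷ) = 10085² · 0.0029398078 = 298999.69.
SE(Ŷ) = √(298999.69) = 546.81.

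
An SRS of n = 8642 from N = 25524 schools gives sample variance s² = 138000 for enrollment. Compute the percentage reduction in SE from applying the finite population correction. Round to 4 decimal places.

f = n/N = 8642/25524 = 0.33858329.
SE_no-fpc = √(s²/n) = 3.9960638; SE_fpc = √((1−f)s²/n) = 3.2499.
Ratio = √(1−f) = 0.81327530. Reduction = 100·(1 − 0.81327530) = 18.6725%.

18.6725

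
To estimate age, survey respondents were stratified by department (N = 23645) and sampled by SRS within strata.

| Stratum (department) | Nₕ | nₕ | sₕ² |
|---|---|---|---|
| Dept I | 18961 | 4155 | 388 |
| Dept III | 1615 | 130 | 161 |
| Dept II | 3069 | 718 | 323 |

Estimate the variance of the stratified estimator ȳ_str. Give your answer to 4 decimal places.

0.0580

Var(ȳ_str) = Σₕ Wₕ²(1 − fₕ)sₕ²/nₕ with Wₕ = Nₕ/N, N = 23645.
Dept I: Wₕ = 0.80190315; term = 0.80190315²·(1 − 0.21913401)·388/4155 = 0.046890088.
Dept III: Wₕ = 0.06830197; term = 0.06830197²·(1 − 0.08049536)·161/130 = 0.005312548.
Dept II: Wₕ = 0.12979488; term = 0.12979488²·(1 − 0.23395243)·323/718 = 0.0058056247.
Sum = 0.058008261.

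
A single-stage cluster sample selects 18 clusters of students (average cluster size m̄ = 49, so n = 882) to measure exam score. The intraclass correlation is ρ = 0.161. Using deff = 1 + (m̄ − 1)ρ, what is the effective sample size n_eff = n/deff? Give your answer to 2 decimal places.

deff = 1 + (49 − 1)·0.161 = 1 + 7.728 = 8.728.
n_eff = 882 / 8.728 = 101.05.

101.05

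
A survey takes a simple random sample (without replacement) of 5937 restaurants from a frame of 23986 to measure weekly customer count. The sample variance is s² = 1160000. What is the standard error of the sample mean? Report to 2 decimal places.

Under SRS without replacement, Var(ȳ) = (1 − f)·s²/n with f = n/N = 5937/23986 = 0.24751939.
Var(ȳ) = (1 − 0.24751939)·1160000/5937 = 0.75248061·195.38487 = 147.02333.
SE(ȳ) = √(147.02333) = 12.13.

12.13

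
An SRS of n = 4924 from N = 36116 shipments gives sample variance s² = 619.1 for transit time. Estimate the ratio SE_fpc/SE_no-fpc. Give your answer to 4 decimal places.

0.9293

f = n/N = 4924/36116 = 0.13633846.
SE_no-fpc = √(s²/n) = 0.35458583; SE_fpc = √((1−f)s²/n) = 0.32952864.
Ratio = √(1−f) = 0.92933392.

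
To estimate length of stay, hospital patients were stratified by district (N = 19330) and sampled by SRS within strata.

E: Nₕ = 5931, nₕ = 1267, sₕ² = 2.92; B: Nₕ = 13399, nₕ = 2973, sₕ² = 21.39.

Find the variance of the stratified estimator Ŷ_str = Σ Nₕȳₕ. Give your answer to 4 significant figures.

Var(Ŷ_str) = Σₕ Nₕ²(1 − fₕ)sₕ²/nₕ.
E: 5931²·(1 − 1267/5931)·2.92/1267 = 63751.837.
B: 13399²·(1 − 2973/13399)·21.39/2973 = 1.0050924 × 10^6.
Sum = 1.0688442 × 10^6.

1.069 × 10^6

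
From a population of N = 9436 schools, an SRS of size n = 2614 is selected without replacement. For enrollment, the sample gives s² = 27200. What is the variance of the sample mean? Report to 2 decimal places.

Under SRS without replacement, Var(ȳ) = (1 − f)·s²/n with f = n/N = 2614/9436 = 0.27702416.
Var(ȳ) = (1 − 0.27702416)·27200/2614 = 0.72297584·10.405509 = 7.5229314.

7.52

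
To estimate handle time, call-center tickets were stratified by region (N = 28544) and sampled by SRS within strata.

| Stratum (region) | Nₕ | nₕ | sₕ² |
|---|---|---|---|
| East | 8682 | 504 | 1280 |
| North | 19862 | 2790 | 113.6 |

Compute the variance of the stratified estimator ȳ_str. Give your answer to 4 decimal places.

Var(ȳ_str) = Σₕ Wₕ²(1 − fₕ)sₕ²/nₕ with Wₕ = Nₕ/N, N = 28544.
East: Wₕ = 0.30416200; term = 0.30416200²·(1 − 0.05805114)·1280/504 = 0.22131796.
North: Wₕ = 0.69583800; term = 0.69583800²·(1 − 0.14046924)·113.6/2790 = 0.016945401.
Sum = 0.23826336.

0.2383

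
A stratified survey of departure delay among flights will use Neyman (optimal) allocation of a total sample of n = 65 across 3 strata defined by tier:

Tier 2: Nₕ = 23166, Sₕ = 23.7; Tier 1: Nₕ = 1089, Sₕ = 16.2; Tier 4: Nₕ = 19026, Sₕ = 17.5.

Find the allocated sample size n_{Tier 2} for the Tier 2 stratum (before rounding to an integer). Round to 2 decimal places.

39.67

Neyman allocation: nₕ = n·NₕSₕ / Σⱼ NⱼSⱼ.
Σ NⱼSⱼ = 23166·23.7 + 1089·16.2 + 19026·17.5 = 899631.
n_{Tier 2} = 65·23166·23.7 / 899631 = 39.67.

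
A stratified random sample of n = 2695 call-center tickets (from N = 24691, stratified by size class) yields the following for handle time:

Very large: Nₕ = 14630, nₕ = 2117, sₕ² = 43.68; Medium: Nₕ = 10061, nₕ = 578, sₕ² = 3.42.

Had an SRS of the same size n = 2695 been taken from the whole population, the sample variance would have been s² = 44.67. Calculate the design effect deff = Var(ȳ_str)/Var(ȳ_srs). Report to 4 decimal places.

Var(ȳ_str) = Σ Wₕ²(1−fₕ)sₕ²/nₕ with Wₕ = Nₕ/24691:
  Very large: (14630/24691)²·(1−2117/14630)·43.68/2117 = 0.0061956972
  Medium: (10061/24691)²·(1−578/10061)·3.42/578 = 9.2599322 × 10^-4
  → Var(ȳ_str) = 0.0071216904.
Var(ȳ_srs) = (1 − 2695/24691)·44.67/2695 = 0.014765978.
deff = 0.0071216904 / 0.014765978 = 0.4823.

0.4823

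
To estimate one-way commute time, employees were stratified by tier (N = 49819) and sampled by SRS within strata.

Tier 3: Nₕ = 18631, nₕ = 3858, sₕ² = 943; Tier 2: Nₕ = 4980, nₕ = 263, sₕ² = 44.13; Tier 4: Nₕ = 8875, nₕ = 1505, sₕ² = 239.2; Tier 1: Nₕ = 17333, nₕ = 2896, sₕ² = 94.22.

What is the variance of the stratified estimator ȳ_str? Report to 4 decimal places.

Var(ȳ_str) = Σₕ Wₕ²(1 − fₕ)sₕ²/nₕ with Wₕ = Nₕ/N, N = 49819.
Tier 3: Wₕ = 0.37397379; term = 0.37397379²·(1 − 0.20707423)·943/3858 = 0.027105931.
Tier 2: Wₕ = 0.09996186; term = 0.09996186²·(1 − 0.05281124)·44.13/263 = 0.0015881203.
Tier 4: Wₕ = 0.17814488; term = 0.17814488²·(1 − 0.16957746)·239.2/1505 = 0.0041886157.
Tier 1: Wₕ = 0.34791947; term = 0.34791947²·(1 − 0.16708014)·94.22/2896 = 0.003280237.
Sum = 0.036162904.

0.0362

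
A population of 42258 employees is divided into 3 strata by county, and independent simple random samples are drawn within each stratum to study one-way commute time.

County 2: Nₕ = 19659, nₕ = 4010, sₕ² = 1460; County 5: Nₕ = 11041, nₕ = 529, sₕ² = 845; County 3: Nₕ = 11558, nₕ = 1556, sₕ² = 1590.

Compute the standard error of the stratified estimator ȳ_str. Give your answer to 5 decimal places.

0.48238

Var(ȳ_str) = Σₕ Wₕ²(1 − fₕ)sₕ²/nₕ with Wₕ = Nₕ/N, N = 42258.
County 2: Wₕ = 0.46521369; term = 0.46521369²·(1 − 0.20397782)·1460/4010 = 0.062724704.
County 5: Wₕ = 0.26127597; term = 0.26127597²·(1 − 0.04791233)·845/529 = 0.10381902.
County 3: Wₕ = 0.27351034; term = 0.27351034²·(1 − 0.13462537)·1590/1556 = 0.066151424.
Sum = 0.23269515.
SE = √(0.23269515) = 0.48238.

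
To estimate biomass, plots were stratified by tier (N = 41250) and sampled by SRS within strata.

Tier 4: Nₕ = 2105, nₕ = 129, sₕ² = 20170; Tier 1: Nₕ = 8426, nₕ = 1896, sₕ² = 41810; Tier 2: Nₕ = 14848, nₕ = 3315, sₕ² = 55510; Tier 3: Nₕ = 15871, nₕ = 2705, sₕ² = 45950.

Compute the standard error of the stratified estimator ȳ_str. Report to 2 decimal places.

2.21

Var(ȳ_str) = Σₕ Wₕ²(1 − fₕ)sₕ²/nₕ with Wₕ = Nₕ/N, N = 41250.
Tier 4: Wₕ = 0.05103030; term = 0.05103030²·(1 − 0.06128266)·20170/129 = 0.38221464.
Tier 1: Wₕ = 0.20426667; term = 0.20426667²·(1 − 0.22501780)·41810/1896 = 0.71306409.
Tier 2: Wₕ = 0.35995152; term = 0.35995152²·(1 − 0.22326239)·55510/3315 = 1.6851945.
Tier 3: Wₕ = 0.38475152; term = 0.38475152²·(1 − 0.17043665)·45950/2705 = 2.0860681.
Sum = 4.8665413.
SE = √(4.8665413) = 2.21.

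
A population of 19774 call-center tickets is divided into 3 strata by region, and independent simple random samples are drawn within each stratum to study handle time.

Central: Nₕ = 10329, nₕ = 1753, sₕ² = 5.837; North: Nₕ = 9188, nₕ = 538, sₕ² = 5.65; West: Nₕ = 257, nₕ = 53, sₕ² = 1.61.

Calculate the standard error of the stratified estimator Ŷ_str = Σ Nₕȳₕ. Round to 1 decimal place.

1063.6

Var(Ŷ_str) = Σₕ Nₕ²(1 − fₕ)sₕ²/nₕ.
Central: 10329²·(1 − 1753/10329)·5.837/1753 = 294951.65.
North: 9188²·(1 − 538/9188)·5.65/538 = 834647.83.
West: 257²·(1 − 53/257)·1.61/53 = 1592.6242.
Sum = 1.1311921 × 10^6.
SE = √(1.1311921 × 10^6) = 1063.6.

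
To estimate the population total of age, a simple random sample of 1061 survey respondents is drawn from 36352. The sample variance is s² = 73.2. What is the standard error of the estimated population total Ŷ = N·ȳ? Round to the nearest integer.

Var(Ŷ) = N²·Var(ȳ) = N²·(1 − n/N)·s²/n.
f = 1061/36352 = 0.02918684; Var(ȳ) = 0.97081316·73.2/1061 = 0.066977873.
Var(Ŷ) = 36352² · 0.066977873 = 8.8509109 × 10^7.
SE(Ŷ) = √(8.8509109 × 10^7) = 9408.

9408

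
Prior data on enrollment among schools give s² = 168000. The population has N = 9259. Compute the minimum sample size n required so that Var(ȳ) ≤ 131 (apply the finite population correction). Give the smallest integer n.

1127

Without fpc, n₀ = s²/D = 168000/131 = 1282.4427.
With fpc, (1 − n/N)·s²/n ≤ D requires n ≥ n₀/(1 + n₀/N) = 1282.4427/(1 + 1282.4427/9259) = 1126.4243.
Rounding up, n = 1127.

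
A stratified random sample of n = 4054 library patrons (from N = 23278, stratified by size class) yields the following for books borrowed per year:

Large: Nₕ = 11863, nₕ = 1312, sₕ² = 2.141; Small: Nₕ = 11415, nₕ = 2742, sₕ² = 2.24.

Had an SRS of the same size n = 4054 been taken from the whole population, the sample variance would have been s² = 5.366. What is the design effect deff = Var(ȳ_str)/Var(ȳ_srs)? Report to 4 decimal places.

0.4814

Var(ȳ_str) = Σ Wₕ²(1−fₕ)sₕ²/nₕ with Wₕ = Nₕ/23278:
  Large: (11863/23278)²·(1−1312/11863)·2.141/1312 = 3.7694645 × 10^-4
  Small: (11415/23278)²·(1−2742/11415)·2.24/2742 = 1.4925693 × 10^-4
  → Var(ȳ_str) = 5.2620338 × 10^-4.
Var(ȳ_srs) = (1 − 4054/23278)·5.366/4054 = 0.0010931129.
deff = (5.2620338 × 10^-4) / 0.0010931129 = 0.4814.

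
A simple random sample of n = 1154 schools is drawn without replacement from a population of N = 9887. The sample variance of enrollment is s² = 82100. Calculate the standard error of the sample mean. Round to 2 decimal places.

7.93

Under SRS without replacement, Var(ȳ) = (1 − f)·s²/n with f = n/N = 1154/9887 = 0.11671892.
Var(ȳ) = (1 − 0.11671892)·82100/1154 = 0.88328108·71.143847 = 62.840014.
SE(ȳ) = √(62.840014) = 7.93.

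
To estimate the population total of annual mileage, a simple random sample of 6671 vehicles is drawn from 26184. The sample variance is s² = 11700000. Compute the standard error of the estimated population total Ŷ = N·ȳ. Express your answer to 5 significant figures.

Var(Ŷ) = N²·Var(ȳ) = N²·(1 − n/N)·s²/n.
f = 6671/26184 = 0.25477391; Var(ȳ) = 0.74522609·11700000/6671 = 1307.0222.
Var(Ŷ) = 26184² · 1307.0222 = 8.9609685 × 10^11.
SE(Ŷ) = √(8.9609685 × 10^11) = 946620.

946620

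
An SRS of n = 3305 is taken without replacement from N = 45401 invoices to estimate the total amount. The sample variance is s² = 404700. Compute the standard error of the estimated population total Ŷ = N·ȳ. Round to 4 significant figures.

Var(Ŷ) = N²·Var(ȳ) = N²·(1 − n/N)·s²/n.
f = 3305/45401 = 0.07279575; Var(ȳ) = 0.92720425·404700/3305 = 113.53693.
Var(Ŷ) = 45401² · 113.53693 = 2.3402809 × 10^11.
SE(Ŷ) = √(2.3402809 × 10^11) = 483800.

483800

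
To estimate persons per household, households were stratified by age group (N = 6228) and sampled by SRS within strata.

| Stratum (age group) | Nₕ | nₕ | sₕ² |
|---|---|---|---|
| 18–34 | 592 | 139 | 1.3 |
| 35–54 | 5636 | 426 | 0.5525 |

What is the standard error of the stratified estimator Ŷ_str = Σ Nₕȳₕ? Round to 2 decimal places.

Var(Ŷ_str) = Σₕ Nₕ²(1 − fₕ)sₕ²/nₕ.
18–34: 592²·(1 − 139/592)·1.3/139 = 2508.1209.
35–54: 5636²·(1 − 426/5636)·0.5525/426 = 38083.021.
Sum = 40591.142.
SE = √(40591.142) = 201.47.

201.47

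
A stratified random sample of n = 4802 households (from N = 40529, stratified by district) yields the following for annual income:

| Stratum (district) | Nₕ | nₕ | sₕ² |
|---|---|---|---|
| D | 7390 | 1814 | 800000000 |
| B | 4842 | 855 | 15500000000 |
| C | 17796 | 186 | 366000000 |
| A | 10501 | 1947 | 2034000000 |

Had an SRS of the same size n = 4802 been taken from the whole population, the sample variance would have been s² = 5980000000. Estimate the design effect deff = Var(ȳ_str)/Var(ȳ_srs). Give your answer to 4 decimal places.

Var(ȳ_str) = Σ Wₕ²(1−fₕ)sₕ²/nₕ with Wₕ = Nₕ/40529:
  D: (7390/40529)²·(1−1814/7390)·800000000/1814 = 11063.388
  B: (4842/40529)²·(1−855/4842)·15500000000/855 = 213061.43
  C: (17796/40529)²·(1−186/17796)·366000000/186 = 375420.62
  A: (10501/40529)²·(1−1947/10501)·2034000000/1947 = 57128.54
  → Var(ȳ_str) = 656673.98.
Var(ȳ_srs) = (1 − 4802/40529)·5980000000/4802 = 1.0977658 × 10^6.
deff = 656673.98 / (1.0977658 × 10^6) = 0.5982.

0.5982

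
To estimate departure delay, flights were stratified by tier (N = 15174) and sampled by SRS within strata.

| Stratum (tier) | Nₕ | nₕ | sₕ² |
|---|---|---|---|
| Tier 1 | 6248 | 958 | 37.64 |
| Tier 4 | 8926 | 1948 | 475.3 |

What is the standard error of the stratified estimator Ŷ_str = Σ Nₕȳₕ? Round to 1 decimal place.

Var(Ŷ_str) = Σₕ Nₕ²(1 − fₕ)sₕ²/nₕ.
Tier 1: 6248²·(1 − 958/6248)·37.64/958 = 1.2986161 × 10^6.
Tier 4: 8926²·(1 − 1948/8926)·475.3/1948 = 1.519731 × 10^7.
Sum = 1.6495926 × 10^7.
SE = √(1.6495926 × 10^7) = 4061.5.

4061.5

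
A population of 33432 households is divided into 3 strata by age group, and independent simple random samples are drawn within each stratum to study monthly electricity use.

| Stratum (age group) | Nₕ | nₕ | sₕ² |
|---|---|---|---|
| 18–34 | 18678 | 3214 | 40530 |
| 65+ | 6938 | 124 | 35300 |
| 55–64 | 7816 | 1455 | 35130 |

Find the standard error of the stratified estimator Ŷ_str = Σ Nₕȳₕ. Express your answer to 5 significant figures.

Var(Ŷ_str) = Σₕ Nₕ²(1 − fₕ)sₕ²/nₕ.
18–34: 18678²·(1 − 3214/18678)·40530/3214 = 3.6423606 × 10^9.
65+: 6938²·(1 − 124/6938)·35300/124 = 1.3458276 × 10^10.
55–64: 7816²·(1 − 1455/7816)·35130/1455 = 1.2003976 × 10^9.
Sum = 1.8301034 × 10^10.
SE = √(1.8301034 × 10^10) = 135280.

135280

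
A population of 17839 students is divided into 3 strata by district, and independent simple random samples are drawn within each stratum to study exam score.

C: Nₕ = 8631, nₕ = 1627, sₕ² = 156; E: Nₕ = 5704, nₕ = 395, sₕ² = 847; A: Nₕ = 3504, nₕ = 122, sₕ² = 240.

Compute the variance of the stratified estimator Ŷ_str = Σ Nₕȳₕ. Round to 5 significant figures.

9.4044 × 10^7

Var(Ŷ_str) = Σₕ Nₕ²(1 − fₕ)sₕ²/nₕ.
C: 8631²·(1 − 1627/8631)·156/1627 = 5.7962125 × 10^6.
E: 5704²·(1 − 395/5704)·847/395 = 6.4934957 × 10^7.
A: 3504²·(1 − 122/3504)·240/122 = 2.3312514 × 10^7.
Sum = 9.4043684 × 10^7.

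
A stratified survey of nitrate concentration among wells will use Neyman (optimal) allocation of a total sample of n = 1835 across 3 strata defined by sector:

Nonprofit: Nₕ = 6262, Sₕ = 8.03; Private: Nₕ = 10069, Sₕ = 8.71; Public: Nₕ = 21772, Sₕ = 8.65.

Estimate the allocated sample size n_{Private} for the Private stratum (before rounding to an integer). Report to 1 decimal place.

493.2

Neyman allocation: nₕ = n·NₕSₕ / Σⱼ NⱼSⱼ.
Σ NⱼSⱼ = 6262·8.03 + 10069·8.71 + 21772·8.65 = 326312.65.
n_{Private} = 1835·10069·8.71 / 326312.65 = 493.2.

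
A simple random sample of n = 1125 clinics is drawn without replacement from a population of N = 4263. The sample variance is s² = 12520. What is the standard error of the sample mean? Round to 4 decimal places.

Under SRS without replacement, Var(ȳ) = (1 − f)·s²/n with f = n/N = 1125/4263 = 0.26389866.
Var(ȳ) = (1 − 0.26389866)·12520/1125 = 0.73610134·11.128889 = 8.19199.
SE(ȳ) = √(8.19199) = 2.8622.

2.8622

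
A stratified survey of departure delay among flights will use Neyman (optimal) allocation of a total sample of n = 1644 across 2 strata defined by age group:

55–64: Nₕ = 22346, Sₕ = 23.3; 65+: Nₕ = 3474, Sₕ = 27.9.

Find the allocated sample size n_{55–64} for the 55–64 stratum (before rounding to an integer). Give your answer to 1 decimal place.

Neyman allocation: nₕ = n·NₕSₕ / Σⱼ NⱼSⱼ.
Σ NⱼSⱼ = 22346·23.3 + 3474·27.9 = 617586.4.
n_{55–64} = 1644·22346·23.3 / 617586.4 = 1386.0.

1386.0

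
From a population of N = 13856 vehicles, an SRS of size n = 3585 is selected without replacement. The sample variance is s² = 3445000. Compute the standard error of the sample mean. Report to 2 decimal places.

Under SRS without replacement, Var(ȳ) = (1 − f)·s²/n with f = n/N = 3585/13856 = 0.25873268.
Var(ȳ) = (1 − 0.25873268)·3445000/3585 = 0.74126732·960.9484 = 712.31964.
SE(ȳ) = √(712.31964) = 26.69.

26.69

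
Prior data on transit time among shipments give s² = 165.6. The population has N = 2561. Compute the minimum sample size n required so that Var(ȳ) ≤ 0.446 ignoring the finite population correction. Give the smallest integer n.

372

Without fpc, n₀ = s²/D = 165.6/0.446 = 371.3004.
Rounding up, n = 372.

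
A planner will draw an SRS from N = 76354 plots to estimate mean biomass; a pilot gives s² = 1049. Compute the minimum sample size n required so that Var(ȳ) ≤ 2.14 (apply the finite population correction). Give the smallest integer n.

488

Without fpc, n₀ = s²/D = 1049/2.14 = 490.1869.
With fpc, (1 − n/N)·s²/n ≤ D requires n ≥ n₀/(1 + n₀/N) = 490.1869/(1 + 490.1869/76354) = 487.0600.
Rounding up, n = 488.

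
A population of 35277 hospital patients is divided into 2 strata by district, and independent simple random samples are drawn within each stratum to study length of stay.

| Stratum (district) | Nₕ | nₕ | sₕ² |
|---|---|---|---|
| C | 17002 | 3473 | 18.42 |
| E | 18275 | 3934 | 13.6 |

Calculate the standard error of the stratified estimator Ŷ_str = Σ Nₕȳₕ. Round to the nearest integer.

1458

Var(Ŷ_str) = Σₕ Nₕ²(1 − fₕ)sₕ²/nₕ.
C: 17002²·(1 − 3473/17002)·18.42/3473 = 1.2199739 × 10^6.
E: 18275²·(1 − 3934/18275)·13.6/3934 = 906027.49.
Sum = 2.1260014 × 10^6.
SE = √(2.1260014 × 10^6) = 1458.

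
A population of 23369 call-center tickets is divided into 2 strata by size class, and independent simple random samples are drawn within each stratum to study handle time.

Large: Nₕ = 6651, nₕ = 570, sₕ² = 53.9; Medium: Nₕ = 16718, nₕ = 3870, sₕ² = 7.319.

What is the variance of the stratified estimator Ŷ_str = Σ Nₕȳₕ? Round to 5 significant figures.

Var(Ŷ_str) = Σₕ Nₕ²(1 − fₕ)sₕ²/nₕ.
Large: 6651²·(1 − 570/6651)·53.9/570 = 3.8245105 × 10^6.
Medium: 16718²·(1 − 3870/16718)·7.319/3870 = 406219.37.
Sum = 4.2307299 × 10^6.

4.2307 × 10^6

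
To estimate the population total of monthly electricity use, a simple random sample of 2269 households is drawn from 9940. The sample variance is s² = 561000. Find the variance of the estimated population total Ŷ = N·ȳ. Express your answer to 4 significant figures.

Var(Ŷ) = N²·Var(ȳ) = N²·(1 − n/N)·s²/n.
f = 2269/9940 = 0.22826962; Var(ȳ) = 0.77173038·561000/2269 = 190.80685.
Var(Ŷ) = 9940² · 190.80685 = 1.8852404 × 10^10.

1.885 × 10^10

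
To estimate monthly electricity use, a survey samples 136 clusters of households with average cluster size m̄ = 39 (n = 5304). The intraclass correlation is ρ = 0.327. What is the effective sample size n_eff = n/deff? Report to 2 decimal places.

deff = 1 + (39 − 1)·0.327 = 1 + 12.426 = 13.426.
n_eff = 5304 / 13.426 = 395.05.

395.05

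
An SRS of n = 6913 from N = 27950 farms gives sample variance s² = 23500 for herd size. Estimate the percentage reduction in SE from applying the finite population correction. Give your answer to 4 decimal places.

13.2437

f = n/N = 6913/27950 = 0.24733453.
SE_no-fpc = √(s²/n) = 1.8437441; SE_fpc = √((1−f)s²/n) = 1.5995641.
Ratio = √(1−f) = 0.86756295. Reduction = 100·(1 − 0.86756295) = 13.2437%.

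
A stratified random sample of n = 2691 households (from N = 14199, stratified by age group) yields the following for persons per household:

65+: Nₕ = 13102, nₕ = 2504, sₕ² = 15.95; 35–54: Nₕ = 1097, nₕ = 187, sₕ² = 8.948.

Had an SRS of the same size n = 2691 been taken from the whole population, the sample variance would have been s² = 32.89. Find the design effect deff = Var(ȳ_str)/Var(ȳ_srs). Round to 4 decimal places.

Var(ȳ_str) = Σ Wₕ²(1−fₕ)sₕ²/nₕ with Wₕ = Nₕ/14199:
  65+: (13102/14199)²·(1−2504/13102)·15.95/2504 = 0.0043870477
  35–54: (1097/14199)²·(1−187/1097)·8.948/187 = 2.3692826 × 10^-4
  → Var(ȳ_str) = 0.004623976.
Var(ȳ_srs) = (1 − 2691/14199)·32.89/2691 = 0.0099058619.
deff = 0.004623976 / 0.0099058619 = 0.4668.

0.4668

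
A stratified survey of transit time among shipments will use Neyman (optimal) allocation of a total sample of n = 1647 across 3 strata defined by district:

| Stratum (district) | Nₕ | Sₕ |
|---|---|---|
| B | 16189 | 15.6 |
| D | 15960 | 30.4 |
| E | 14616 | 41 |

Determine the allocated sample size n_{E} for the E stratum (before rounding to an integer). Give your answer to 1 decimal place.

Neyman allocation: nₕ = n·NₕSₕ / Σⱼ NⱼSⱼ.
Σ NⱼSⱼ = 16189·15.6 + 15960·30.4 + 14616·41 = 1.3369884 × 10^6.
n_{E} = 1647·14616·41 / (1.3369884 × 10^6) = 738.2.

738.2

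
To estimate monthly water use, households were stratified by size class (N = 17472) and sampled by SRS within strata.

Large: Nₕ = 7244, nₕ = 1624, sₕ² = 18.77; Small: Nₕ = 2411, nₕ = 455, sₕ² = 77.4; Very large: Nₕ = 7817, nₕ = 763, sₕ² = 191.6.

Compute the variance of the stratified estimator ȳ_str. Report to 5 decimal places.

0.04953

Var(ȳ_str) = Σₕ Wₕ²(1 − fₕ)sₕ²/nₕ with Wₕ = Nₕ/N, N = 17472.
Large: Wₕ = 0.41460623; term = 0.41460623²·(1 − 0.22418553)·18.77/1624 = 0.0015413731.
Small: Wₕ = 0.13799222; term = 0.13799222²·(1 − 0.18871837)·77.4/455 = 0.0026279094.
Very large: Wₕ = 0.44740156; term = 0.44740156²·(1 − 0.09760778)·191.6/763 = 0.045358772.
Sum = 0.049528055.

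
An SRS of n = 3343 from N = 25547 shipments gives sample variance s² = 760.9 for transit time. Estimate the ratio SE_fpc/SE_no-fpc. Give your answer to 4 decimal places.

0.9323

f = n/N = 3343/25547 = 0.13085685.
SE_no-fpc = √(s²/n) = 0.47708483; SE_fpc = √((1−f)s²/n) = 0.44477591.
Ratio = √(1−f) = 0.93227847.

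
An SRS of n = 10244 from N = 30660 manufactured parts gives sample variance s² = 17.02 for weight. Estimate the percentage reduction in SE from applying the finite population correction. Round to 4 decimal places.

f = n/N = 10244/30660 = 0.33411611.
SE_no-fpc = √(s²/n) = 0.040761015; SE_fpc = √((1−f)s²/n) = 0.033261685.
Ratio = √(1−f) = 0.81601709. Reduction = 100·(1 − 0.81601709) = 18.3983%.

18.3983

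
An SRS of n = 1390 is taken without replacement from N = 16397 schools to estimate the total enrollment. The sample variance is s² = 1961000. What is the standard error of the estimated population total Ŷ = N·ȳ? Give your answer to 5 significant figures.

Var(Ŷ) = N²·Var(ȳ) = N²·(1 − n/N)·s²/n.
f = 1390/16397 = 0.08477160; Var(ȳ) = 0.91522840·1961000/1390 = 1291.1963.
Var(Ŷ) = 16397² · 1291.1963 = 3.4715311 × 10^11.
SE(Ŷ) = √(3.4715311 × 10^11) = 589200.

589200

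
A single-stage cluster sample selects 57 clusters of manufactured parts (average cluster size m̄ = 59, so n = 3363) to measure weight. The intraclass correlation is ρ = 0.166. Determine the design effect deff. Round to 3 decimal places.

deff = 1 + (59 − 1)·0.166 = 1 + 9.628 = 10.628.

10.628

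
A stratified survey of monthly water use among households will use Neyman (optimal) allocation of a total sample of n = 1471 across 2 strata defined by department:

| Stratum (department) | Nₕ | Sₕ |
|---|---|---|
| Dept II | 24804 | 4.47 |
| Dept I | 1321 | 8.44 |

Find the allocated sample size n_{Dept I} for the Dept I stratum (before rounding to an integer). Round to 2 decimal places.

134.41

Neyman allocation: nₕ = n·NₕSₕ / Σⱼ NⱼSⱼ.
Σ NⱼSⱼ = 24804·4.47 + 1321·8.44 = 122023.12.
n_{Dept I} = 1471·1321·8.44 / 122023.12 = 134.41.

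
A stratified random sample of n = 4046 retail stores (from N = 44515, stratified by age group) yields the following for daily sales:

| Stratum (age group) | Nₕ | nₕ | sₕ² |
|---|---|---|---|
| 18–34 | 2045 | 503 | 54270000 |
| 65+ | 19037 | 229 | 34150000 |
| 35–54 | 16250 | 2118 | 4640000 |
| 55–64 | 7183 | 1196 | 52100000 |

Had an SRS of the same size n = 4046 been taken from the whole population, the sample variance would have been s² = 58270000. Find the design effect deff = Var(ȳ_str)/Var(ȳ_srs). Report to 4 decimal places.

2.1627

Var(ȳ_str) = Σ Wₕ²(1−fₕ)sₕ²/nₕ with Wₕ = Nₕ/44515:
  18–34: (2045/44515)²·(1−503/2045)·54270000/503 = 171.69465
  65+: (19037/44515)²·(1−229/19037)·34150000/229 = 26945.336
  35–54: (16250/44515)²·(1−2118/16250)·4640000/2118 = 253.88454
  55–64: (7183/44515)²·(1−1196/7183)·52100000/1196 = 945.38545
  → Var(ȳ_str) = 28316.301.
Var(ȳ_srs) = (1 − 4046/44515)·58270000/4046 = 13092.881.
deff = 28316.301 / 13092.881 = 2.1627.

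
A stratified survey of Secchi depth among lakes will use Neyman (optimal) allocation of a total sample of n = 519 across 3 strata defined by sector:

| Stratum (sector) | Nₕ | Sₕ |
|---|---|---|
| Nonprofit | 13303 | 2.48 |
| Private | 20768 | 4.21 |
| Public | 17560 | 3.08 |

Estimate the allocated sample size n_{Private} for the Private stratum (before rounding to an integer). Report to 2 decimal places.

260.03

Neyman allocation: nₕ = n·NₕSₕ / Σⱼ NⱼSⱼ.
Σ NⱼSⱼ = 13303·2.48 + 20768·4.21 + 17560·3.08 = 174509.52.
n_{Private} = 519·20768·4.21 / 174509.52 = 260.03.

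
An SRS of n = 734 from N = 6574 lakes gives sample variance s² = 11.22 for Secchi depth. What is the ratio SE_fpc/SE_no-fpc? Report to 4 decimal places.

f = n/N = 734/6574 = 0.11165196.
SE_no-fpc = √(s²/n) = 0.12363698; SE_fpc = √((1−f)s²/n) = 0.1165306.
Ratio = √(1−f) = 0.94252217.

0.9425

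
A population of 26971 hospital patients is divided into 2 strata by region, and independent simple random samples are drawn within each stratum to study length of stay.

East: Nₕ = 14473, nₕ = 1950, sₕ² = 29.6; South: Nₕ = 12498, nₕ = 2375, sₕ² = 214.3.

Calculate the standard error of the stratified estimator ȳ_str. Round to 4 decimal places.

Var(ȳ_str) = Σₕ Wₕ²(1 − fₕ)sₕ²/nₕ with Wₕ = Nₕ/N, N = 26971.
East: Wₕ = 0.53661340; term = 0.53661340²·(1 − 0.13473364)·29.6/1950 = 0.0037820733.
South: Wₕ = 0.46338660; term = 0.46338660²·(1 − 0.19003040)·214.3/2375 = 0.015693298.
Sum = 0.019475371.
SE = √(0.019475371) = 0.1396.

0.1396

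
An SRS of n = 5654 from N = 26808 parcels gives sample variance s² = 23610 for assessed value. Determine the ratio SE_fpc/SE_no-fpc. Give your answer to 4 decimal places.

f = n/N = 5654/26808 = 0.21090719.
SE_no-fpc = √(s²/n) = 2.0434786; SE_fpc = √((1−f)s²/n) = 1.8152403.
Ratio = √(1−f) = 0.88830896.

0.8883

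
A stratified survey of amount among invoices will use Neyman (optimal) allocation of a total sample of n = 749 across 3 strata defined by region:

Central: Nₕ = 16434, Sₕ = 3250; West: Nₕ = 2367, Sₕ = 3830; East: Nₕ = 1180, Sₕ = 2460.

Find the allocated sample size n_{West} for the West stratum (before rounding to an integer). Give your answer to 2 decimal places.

Neyman allocation: nₕ = n·NₕSₕ / Σⱼ NⱼSⱼ.
Σ NⱼSⱼ = 16434·3250 + 2367·3830 + 1180·2460 = 6.537891 × 10^7.
n_{West} = 749·2367·3830 / (6.537891 × 10^7) = 103.86.

103.86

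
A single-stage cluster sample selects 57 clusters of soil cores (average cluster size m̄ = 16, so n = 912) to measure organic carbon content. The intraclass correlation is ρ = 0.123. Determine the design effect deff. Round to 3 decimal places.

2.845

deff = 1 + (16 − 1)·0.123 = 1 + 1.845 = 2.845.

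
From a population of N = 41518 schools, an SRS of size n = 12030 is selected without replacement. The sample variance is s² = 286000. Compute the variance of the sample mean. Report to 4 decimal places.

Under SRS without replacement, Var(ȳ) = (1 − f)·s²/n with f = n/N = 12030/41518 = 0.28975384.
Var(ȳ) = (1 − 0.28975384)·286000/12030 = 0.71024616·23.773899 = 16.88532.

16.8853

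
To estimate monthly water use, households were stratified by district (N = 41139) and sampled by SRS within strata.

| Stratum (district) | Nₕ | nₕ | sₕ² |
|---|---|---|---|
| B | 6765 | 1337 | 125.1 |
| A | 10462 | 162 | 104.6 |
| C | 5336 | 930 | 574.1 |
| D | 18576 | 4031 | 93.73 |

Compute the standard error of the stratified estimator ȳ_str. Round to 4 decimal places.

Var(ȳ_str) = Σₕ Wₕ²(1 − fₕ)sₕ²/nₕ with Wₕ = Nₕ/N, N = 41139.
B: Wₕ = 0.16444250; term = 0.16444250²·(1 − 0.19763489)·125.1/1337 = 0.0020301404.
A: Wₕ = 0.25430856; term = 0.25430856²·(1 − 0.01548461)·104.6/162 = 0.041111294.
C: Wₕ = 0.12970660; term = 0.12970660²·(1 − 0.17428786)·574.1/930 = 0.0085754605.
D: Wₕ = 0.45154233; term = 0.45154233²·(1 − 0.21700043)·93.73/4031 = 0.0037121395.
Sum = 0.055429034.
SE = √(0.055429034) = 0.2354.

0.2354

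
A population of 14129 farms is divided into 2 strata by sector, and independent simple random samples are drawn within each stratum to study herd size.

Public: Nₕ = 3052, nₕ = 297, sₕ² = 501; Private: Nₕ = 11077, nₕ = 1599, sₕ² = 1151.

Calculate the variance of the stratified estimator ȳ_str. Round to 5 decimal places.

Var(ȳ_str) = Σₕ Wₕ²(1 − fₕ)sₕ²/nₕ with Wₕ = Nₕ/N, N = 14129.
Public: Wₕ = 0.21600963; term = 0.21600963²·(1 − 0.09731324)·501/297 = 0.071050078.
Private: Wₕ = 0.78399037; term = 0.78399037²·(1 − 0.14435316)·1151/1599 = 0.3785671.
Sum = 0.44961718.

0.44962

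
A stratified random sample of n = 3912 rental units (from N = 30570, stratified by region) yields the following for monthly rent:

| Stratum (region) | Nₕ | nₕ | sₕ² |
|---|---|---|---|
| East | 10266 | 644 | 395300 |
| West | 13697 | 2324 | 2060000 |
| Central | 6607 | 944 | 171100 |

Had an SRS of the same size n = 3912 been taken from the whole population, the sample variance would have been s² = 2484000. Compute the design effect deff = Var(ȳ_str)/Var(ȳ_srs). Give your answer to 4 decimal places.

0.3971

Var(ȳ_str) = Σ Wₕ²(1−fₕ)sₕ²/nₕ with Wₕ = Nₕ/30570:
  East: (10266/30570)²·(1−644/10266)·395300/644 = 64.880873
  West: (13697/30570)²·(1−2324/13697)·2060000/2324 = 147.7545
  Central: (6607/30570)²·(1−944/6607)·171100/944 = 7.2566806
  → Var(ȳ_str) = 219.89205.
Var(ȳ_srs) = (1 − 3912/30570)·2484000/3912 = 553.71319.
deff = 219.89205 / 553.71319 = 0.3971.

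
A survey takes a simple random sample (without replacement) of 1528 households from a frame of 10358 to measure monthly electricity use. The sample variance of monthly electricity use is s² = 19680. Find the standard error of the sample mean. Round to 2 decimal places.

Under SRS without replacement, Var(ȳ) = (1 − f)·s²/n with f = n/N = 1528/10358 = 0.14751883.
Var(ȳ) = (1 − 0.14751883)·19680/1528 = 0.85248117·12.879581 = 10.9796.
SE(ȳ) = √(10.9796) = 3.31.

3.31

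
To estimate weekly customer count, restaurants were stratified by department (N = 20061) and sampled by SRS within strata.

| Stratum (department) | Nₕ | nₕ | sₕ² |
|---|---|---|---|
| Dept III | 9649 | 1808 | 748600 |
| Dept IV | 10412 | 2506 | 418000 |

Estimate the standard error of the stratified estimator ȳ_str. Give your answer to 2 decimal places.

Var(ȳ_str) = Σₕ Wₕ²(1 − fₕ)sₕ²/nₕ with Wₕ = Nₕ/N, N = 20061.
Dept III: Wₕ = 0.48098300; term = 0.48098300²·(1 − 0.18737693)·748600/1808 = 77.839493.
Dept IV: Wₕ = 0.51901700; term = 0.51901700²·(1 − 0.24068383)·418000/2506 = 34.117801.
Sum = 111.95729.
SE = √(111.95729) = 10.58.

10.58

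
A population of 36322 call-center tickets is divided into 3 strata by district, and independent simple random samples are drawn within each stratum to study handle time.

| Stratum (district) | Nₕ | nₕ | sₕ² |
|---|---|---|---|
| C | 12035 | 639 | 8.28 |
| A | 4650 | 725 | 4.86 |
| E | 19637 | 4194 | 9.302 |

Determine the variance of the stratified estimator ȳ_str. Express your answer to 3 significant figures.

0.00195

Var(ȳ_str) = Σₕ Wₕ²(1 − fₕ)sₕ²/nₕ with Wₕ = Nₕ/N, N = 36322.
C: Wₕ = 0.33134189; term = 0.33134189²·(1 − 0.05309514)·8.28/639 = 0.0013470649.
A: Wₕ = 0.12802158; term = 0.12802158²·(1 − 0.15591398)·4.86/725 = 9.2736643 × 10^-5.
E: Wₕ = 0.54063653; term = 0.54063653²·(1 − 0.21357641)·9.302/4194 = 5.0981806 × 10^-4.
Sum = 0.0019496196.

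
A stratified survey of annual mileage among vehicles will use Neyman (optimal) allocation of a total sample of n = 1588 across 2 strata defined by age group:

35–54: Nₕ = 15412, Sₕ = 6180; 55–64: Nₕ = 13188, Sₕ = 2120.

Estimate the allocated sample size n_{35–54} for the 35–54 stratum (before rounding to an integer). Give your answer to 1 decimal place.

Neyman allocation: nₕ = n·NₕSₕ / Σⱼ NⱼSⱼ.
Σ NⱼSⱼ = 15412·6180 + 13188·2120 = 1.2320472 × 10^8.
n_{35–54} = 1588·15412·6180 / (1.2320472 × 10^8) = 1227.6.

1227.6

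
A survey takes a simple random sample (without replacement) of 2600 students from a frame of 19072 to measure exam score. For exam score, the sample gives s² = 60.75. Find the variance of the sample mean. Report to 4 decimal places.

0.0202

Under SRS without replacement, Var(ȳ) = (1 − f)·s²/n with f = n/N = 2600/19072 = 0.13632550.
Var(ȳ) = (1 − 0.13632550)·60.75/2600 = 0.86367450·0.023365385 = 0.020180087.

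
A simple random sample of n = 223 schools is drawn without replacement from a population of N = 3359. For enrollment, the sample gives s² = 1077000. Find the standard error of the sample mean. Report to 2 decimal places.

Under SRS without replacement, Var(ȳ) = (1 − f)·s²/n with f = n/N = 223/3359 = 0.06638881.
Var(ȳ) = (1 − 0.06638881)·1077000/223 = 0.93361119·4829.5964 = 4508.9653.
SE(ȳ) = √(4508.9653) = 67.15.

67.15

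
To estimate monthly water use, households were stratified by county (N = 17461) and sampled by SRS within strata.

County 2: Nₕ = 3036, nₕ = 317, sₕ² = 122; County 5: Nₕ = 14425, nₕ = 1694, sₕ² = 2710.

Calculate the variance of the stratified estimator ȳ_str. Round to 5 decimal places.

0.97402

Var(ȳ_str) = Σₕ Wₕ²(1 − fₕ)sₕ²/nₕ with Wₕ = Nₕ/N, N = 17461.
County 2: Wₕ = 0.17387320; term = 0.17387320²·(1 − 0.10441370)·122/317 = 0.010420134.
County 5: Wₕ = 0.82612680; term = 0.82612680²·(1 − 0.11743501)·2710/1694 = 0.96359824.
Sum = 0.97401837.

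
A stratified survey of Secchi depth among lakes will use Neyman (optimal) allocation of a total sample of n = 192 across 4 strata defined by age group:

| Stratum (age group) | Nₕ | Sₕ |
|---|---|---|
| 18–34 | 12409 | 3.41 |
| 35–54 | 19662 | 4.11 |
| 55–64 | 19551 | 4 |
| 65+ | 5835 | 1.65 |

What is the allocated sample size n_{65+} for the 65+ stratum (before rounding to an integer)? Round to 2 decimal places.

8.76

Neyman allocation: nₕ = n·NₕSₕ / Σⱼ NⱼSⱼ.
Σ NⱼSⱼ = 12409·3.41 + 19662·4.11 + 19551·4 + 5835·1.65 = 210957.26.
n_{65+} = 192·5835·1.65 / 210957.26 = 8.76.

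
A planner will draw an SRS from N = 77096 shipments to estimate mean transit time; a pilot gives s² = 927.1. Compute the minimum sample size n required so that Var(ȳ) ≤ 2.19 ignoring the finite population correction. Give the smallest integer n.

Without fpc, n₀ = s²/D = 927.1/2.19 = 423.3333.
Rounding up, n = 424.

424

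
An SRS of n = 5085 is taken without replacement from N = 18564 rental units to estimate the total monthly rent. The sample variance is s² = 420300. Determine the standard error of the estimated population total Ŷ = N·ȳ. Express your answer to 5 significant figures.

Var(Ŷ) = N²·Var(ȳ) = N²·(1 − n/N)·s²/n.
f = 5085/18564 = 0.27391726; Var(ȳ) = 0.72608274·420300/5085 = 60.014273.
Var(Ŷ) = 18564² · 60.014273 = 2.0682245 × 10^10.
SE(Ŷ) = √(2.0682245 × 10^10) = 143810.

143810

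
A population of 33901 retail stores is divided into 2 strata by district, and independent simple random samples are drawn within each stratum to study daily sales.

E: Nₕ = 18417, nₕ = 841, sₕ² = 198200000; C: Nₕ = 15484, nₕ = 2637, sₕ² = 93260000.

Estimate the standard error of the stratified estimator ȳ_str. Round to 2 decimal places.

269.26

Var(ȳ_str) = Σₕ Wₕ²(1 − fₕ)sₕ²/nₕ with Wₕ = Nₕ/N, N = 33901.
E: Wₕ = 0.54325831; term = 0.54325831²·(1 − 0.04566433)·198200000/841 = 66377.603.
C: Wₕ = 0.45674169; term = 0.45674169²·(1 − 0.17030483)·93260000/2637 = 6121.3209.
Sum = 72498.924.
SE = √(72498.924) = 269.26.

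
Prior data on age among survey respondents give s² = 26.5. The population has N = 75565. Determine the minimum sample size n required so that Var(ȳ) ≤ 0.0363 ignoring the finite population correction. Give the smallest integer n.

Without fpc, n₀ = s²/D = 26.5/0.0363 = 730.0275.
Rounding up, n = 731.

731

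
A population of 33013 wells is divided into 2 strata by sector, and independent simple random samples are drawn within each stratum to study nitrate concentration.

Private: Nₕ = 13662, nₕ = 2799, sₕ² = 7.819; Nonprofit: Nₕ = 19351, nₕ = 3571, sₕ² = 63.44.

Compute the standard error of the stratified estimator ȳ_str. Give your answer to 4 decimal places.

0.0732

Var(ȳ_str) = Σₕ Wₕ²(1 − fₕ)sₕ²/nₕ with Wₕ = Nₕ/N, N = 33013.
Private: Wₕ = 0.41383697; term = 0.41383697²·(1 − 0.20487484)·7.819/2799 = 3.8040165 × 10^-4.
Nonprofit: Wₕ = 0.58616303; term = 0.58616303²·(1 − 0.18453827)·63.44/3571 = 0.0049775285.
Sum = 0.0053579302.
SE = √(0.0053579302) = 0.0732.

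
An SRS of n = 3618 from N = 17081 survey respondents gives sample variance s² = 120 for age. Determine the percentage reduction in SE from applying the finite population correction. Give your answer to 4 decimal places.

f = n/N = 3618/17081 = 0.21181430.
SE_no-fpc = √(s²/n) = 0.18211945; SE_fpc = √((1−f)s²/n) = 0.16168533.
Ratio = √(1−f) = 0.88779823. Reduction = 100·(1 − 0.88779823) = 11.2202%.

11.2202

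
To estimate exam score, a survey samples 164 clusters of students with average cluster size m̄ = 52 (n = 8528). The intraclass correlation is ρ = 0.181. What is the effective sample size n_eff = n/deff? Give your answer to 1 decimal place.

833.5

deff = 1 + (52 − 1)·0.181 = 1 + 9.231 = 10.231.
n_eff = 8528 / 10.231 = 833.5.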